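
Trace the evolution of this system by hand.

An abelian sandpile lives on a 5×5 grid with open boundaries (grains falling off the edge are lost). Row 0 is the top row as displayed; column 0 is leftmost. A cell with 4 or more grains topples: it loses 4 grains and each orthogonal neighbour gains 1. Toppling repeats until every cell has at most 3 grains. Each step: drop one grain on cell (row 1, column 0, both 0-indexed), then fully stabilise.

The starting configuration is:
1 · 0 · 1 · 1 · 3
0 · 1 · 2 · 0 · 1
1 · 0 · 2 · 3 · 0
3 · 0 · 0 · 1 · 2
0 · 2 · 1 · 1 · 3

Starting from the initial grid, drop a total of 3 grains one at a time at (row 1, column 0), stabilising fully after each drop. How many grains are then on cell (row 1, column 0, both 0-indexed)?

3

0) 1 · 0 · 1 · 1 · 3
0 · 1 · 2 · 0 · 1
1 · 0 · 2 · 3 · 0
3 · 0 · 0 · 1 · 2
0 · 2 · 1 · 1 · 3
1) 1 · 0 · 1 · 1 · 3
1 · 1 · 2 · 0 · 1
1 · 0 · 2 · 3 · 0
3 · 0 · 0 · 1 · 2
0 · 2 · 1 · 1 · 3
2) 1 · 0 · 1 · 1 · 3
2 · 1 · 2 · 0 · 1
1 · 0 · 2 · 3 · 0
3 · 0 · 0 · 1 · 2
0 · 2 · 1 · 1 · 3
3) 1 · 0 · 1 · 1 · 3
3 · 1 · 2 · 0 · 1
1 · 0 · 2 · 3 · 0
3 · 0 · 0 · 1 · 2
0 · 2 · 1 · 1 · 3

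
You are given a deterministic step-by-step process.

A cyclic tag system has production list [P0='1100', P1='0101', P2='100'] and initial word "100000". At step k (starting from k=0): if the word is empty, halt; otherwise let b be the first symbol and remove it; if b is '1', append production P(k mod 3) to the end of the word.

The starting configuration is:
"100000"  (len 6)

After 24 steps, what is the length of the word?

k=0  "100000"  (len 6)
k=1  "000001100"  (len 9)
k=2  "00001100"  (len 8)
k=3  "0001100"  (len 7)
k=4  "001100"  (len 6)
k=5  "01100"  (len 5)
k=6  "1100"  (len 4)
k=7  "1001100"  (len 7)
k=8  "0011000101"  (len 10)
k=9  "011000101"  (len 9)
k=10  "11000101"  (len 8)
k=11  "10001010101"  (len 11)
k=12  "0001010101100"  (len 13)
k=13  "001010101100"  (len 12)
k=14  "01010101100"  (len 11)
k=15  "1010101100"  (len 10)
k=16  "0101011001100"  (len 13)
k=17  "101011001100"  (len 12)
k=18  "01011001100100"  (len 14)
k=19  "1011001100100"  (len 13)
k=20  "0110011001000101"  (len 16)
k=21  "110011001000101"  (len 15)
k=22  "100110010001011100"  (len 18)
k=23  "001100100010111000101"  (len 21)
k=24  "01100100010111000101"  (len 20)

20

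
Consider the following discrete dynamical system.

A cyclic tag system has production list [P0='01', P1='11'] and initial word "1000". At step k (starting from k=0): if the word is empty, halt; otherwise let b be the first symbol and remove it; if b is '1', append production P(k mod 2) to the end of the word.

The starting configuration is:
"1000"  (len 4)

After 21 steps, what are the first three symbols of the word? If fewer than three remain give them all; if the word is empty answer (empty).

step 0: "1000"  (len 4)
step 1: "00001"  (len 5)
step 2: "0001"  (len 4)
step 3: "001"  (len 3)
step 4: "01"  (len 2)
step 5: "1"  (len 1)
step 6: "11"  (len 2)
step 7: "101"  (len 3)
step 8: "0111"  (len 4)
step 9: "111"  (len 3)
step 10: "1111"  (len 4)
step 11: "11101"  (len 5)
step 12: "110111"  (len 6)
step 13: "1011101"  (len 7)
step 14: "01110111"  (len 8)
step 15: "1110111"  (len 7)
step 16: "11011111"  (len 8)
step 17: "101111101"  (len 9)
step 18: "0111110111"  (len 10)
step 19: "111110111"  (len 9)
step 20: "1111011111"  (len 10)
step 21: "11101111101"  (len 11)

111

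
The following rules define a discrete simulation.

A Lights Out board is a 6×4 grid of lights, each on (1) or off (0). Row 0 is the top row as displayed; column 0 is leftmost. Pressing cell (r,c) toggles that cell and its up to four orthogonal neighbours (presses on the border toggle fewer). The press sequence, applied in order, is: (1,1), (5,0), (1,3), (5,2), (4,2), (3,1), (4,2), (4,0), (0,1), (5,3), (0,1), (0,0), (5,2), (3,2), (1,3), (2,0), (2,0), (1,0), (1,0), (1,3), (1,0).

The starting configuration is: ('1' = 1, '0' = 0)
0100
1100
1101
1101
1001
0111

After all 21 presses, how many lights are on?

gen 0: 0100
1100
1101
1101
1001
0111
gen 1: 0000
0010
1001
1101
1001
0111
gen 2: 0000
0010
1001
1101
0001
1011
gen 3: 0001
0001
1000
1101
0001
1011
gen 4: 0001
0001
1000
1101
0011
1100
gen 5: 0001
0001
1000
1111
0100
1110
gen 6: 0001
0001
1100
0001
0000
1110
gen 7: 0001
0001
1100
0011
0111
1100
gen 8: 0001
0001
1100
1011
1011
0100
gen 9: 1111
0101
1100
1011
1011
0100
gen 10: 1111
0101
1100
1011
1010
0111
gen 11: 0001
0001
1100
1011
1010
0111
gen 12: 1101
1001
1100
1011
1010
0111
gen 13: 1101
1001
1100
1011
1000
0000
gen 14: 1101
1001
1110
1100
1010
0000
gen 15: 1100
1010
1111
1100
1010
0000
gen 16: 1100
0010
0011
0100
1010
0000
gen 17: 1100
1010
1111
1100
1010
0000
gen 18: 0100
0110
0111
1100
1010
0000
gen 19: 1100
1010
1111
1100
1010
0000
gen 20: 1101
1001
1110
1100
1010
0000
gen 21: 0101
0101
0110
1100
1010
0000

10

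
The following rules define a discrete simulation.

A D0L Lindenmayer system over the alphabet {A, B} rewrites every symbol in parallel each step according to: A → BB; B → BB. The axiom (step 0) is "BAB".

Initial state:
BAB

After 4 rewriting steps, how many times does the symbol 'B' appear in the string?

[0] BAB
[1] BBBBBB
[2] BBBBBBBBBBBB
[3] BBBBBBBBBBBBBBBBBBBBBBBB
[4] BBBBBBBBBBBBBBBBBBBBBBBBBBBBBBBBBBBBBBBBBBBBBBBB

48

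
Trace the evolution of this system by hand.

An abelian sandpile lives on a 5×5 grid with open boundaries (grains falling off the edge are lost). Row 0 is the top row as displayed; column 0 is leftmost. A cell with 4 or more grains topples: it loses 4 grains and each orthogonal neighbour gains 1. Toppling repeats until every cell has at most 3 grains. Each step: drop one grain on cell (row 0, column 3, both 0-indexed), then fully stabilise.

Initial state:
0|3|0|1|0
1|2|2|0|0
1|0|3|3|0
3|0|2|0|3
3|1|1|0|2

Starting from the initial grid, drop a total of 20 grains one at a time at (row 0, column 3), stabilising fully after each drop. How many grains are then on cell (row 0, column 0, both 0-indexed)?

[0] 0|3|0|1|0
1|2|2|0|0
1|0|3|3|0
3|0|2|0|3
3|1|1|0|2
[1] 0|3|0|2|0
1|2|2|0|0
1|0|3|3|0
3|0|2|0|3
3|1|1|0|2
[2] 0|3|0|3|0
1|2|2|0|0
1|0|3|3|0
3|0|2|0|3
3|1|1|0|2
[3] 0|3|1|0|1
1|2|2|1|0
1|0|3|3|0
3|0|2|0|3
3|1|1|0|2
[4] 0|3|1|1|1
1|2|2|1|0
1|0|3|3|0
3|0|2|0|3
3|1|1|0|2
[5] 0|3|1|2|1
1|2|2|1|0
1|0|3|3|0
3|0|2|0|3
3|1|1|0|2
[6] 0|3|1|3|1
1|2|2|1|0
1|0|3|3|0
3|0|2|0|3
3|1|1|0|2
[7] 0|3|2|0|2
1|2|2|2|0
1|0|3|3|0
3|0|2|0|3
3|1|1|0|2
[8] 0|3|2|1|2
1|2|2|2|0
1|0|3|3|0
3|0|2|0|3
3|1|1|0|2
[9] 0|3|2|2|2
1|2|2|2|0
1|0|3|3|0
3|0|2|0|3
3|1|1|0|2
[10] 0|3|2|3|2
1|2|2|2|0
1|0|3|3|0
3|0|2|0|3
3|1|1|0|2
[11] 0|3|3|0|3
1|2|2|3|0
1|0|3|3|0
3|0|2|0|3
3|1|1|0|2
[12] 0|3|3|1|3
1|2|2|3|0
1|0|3|3|0
3|0|2|0|3
3|1|1|0|2
[13] 0|3|3|2|3
1|2|2|3|0
1|0|3|3|0
3|0|2|0|3
3|1|1|0|2
[14] 0|3|3|3|3
1|2|2|3|0
1|0|3|3|0
3|0|2|0|3
3|1|1|0|2
[15] 1|1|2|3|0
2|0|2|2|2
1|2|1|1|1
3|0|3|1|3
3|1|1|0|2
[16] 1|1|3|0|1
2|0|2|3|2
1|2|1|1|1
3|0|3|1|3
3|1|1|0|2
[17] 1|1|3|1|1
2|0|2|3|2
1|2|1|1|1
3|0|3|1|3
3|1|1|0|2
[18] 1|1|3|2|1
2|0|2|3|2
1|2|1|1|1
3|0|3|1|3
3|1|1|0|2
[19] 1|1|3|3|1
2|0|2|3|2
1|2|1|1|1
3|0|3|1|3
3|1|1|0|2
[20] 1|2|1|2|2
2|1|0|1|3
1|2|2|2|1
3|0|3|1|3
3|1|1|0|2

1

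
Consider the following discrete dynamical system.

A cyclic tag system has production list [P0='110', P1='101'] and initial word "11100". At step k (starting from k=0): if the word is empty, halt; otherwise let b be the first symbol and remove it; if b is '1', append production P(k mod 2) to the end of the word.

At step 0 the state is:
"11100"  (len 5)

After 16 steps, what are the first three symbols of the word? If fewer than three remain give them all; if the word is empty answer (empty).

111

[0] "11100"  (len 5)
[1] "1100110"  (len 7)
[2] "100110101"  (len 9)
[3] "00110101110"  (len 11)
[4] "0110101110"  (len 10)
[5] "110101110"  (len 9)
[6] "10101110101"  (len 11)
[7] "0101110101110"  (len 13)
[8] "101110101110"  (len 12)
[9] "01110101110110"  (len 14)
[10] "1110101110110"  (len 13)
[11] "110101110110110"  (len 15)
[12] "10101110110110101"  (len 17)
[13] "0101110110110101110"  (len 19)
[14] "101110110110101110"  (len 18)
[15] "01110110110101110110"  (len 20)
[16] "1110110110101110110"  (len 19)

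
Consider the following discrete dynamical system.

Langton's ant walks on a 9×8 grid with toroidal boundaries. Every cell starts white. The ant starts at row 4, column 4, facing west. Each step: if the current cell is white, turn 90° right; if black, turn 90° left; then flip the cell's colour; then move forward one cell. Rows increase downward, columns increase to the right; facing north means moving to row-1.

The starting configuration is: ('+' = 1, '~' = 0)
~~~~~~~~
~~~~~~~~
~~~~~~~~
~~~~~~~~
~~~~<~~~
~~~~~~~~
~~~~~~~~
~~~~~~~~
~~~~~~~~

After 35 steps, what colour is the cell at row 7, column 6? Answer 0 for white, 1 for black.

1

0) ~~~~~~~~
~~~~~~~~
~~~~~~~~
~~~~~~~~
~~~~<~~~
~~~~~~~~
~~~~~~~~
~~~~~~~~
~~~~~~~~
1) ~~~~~~~~
~~~~~~~~
~~~~~~~~
~~~~^~~~
~~~~+~~~
~~~~~~~~
~~~~~~~~
~~~~~~~~
~~~~~~~~
2) ~~~~~~~~
~~~~~~~~
~~~~~~~~
~~~~+>~~
~~~~+~~~
~~~~~~~~
~~~~~~~~
~~~~~~~~
~~~~~~~~
3) ~~~~~~~~
~~~~~~~~
~~~~~~~~
~~~~++~~
~~~~+v~~
~~~~~~~~
~~~~~~~~
~~~~~~~~
~~~~~~~~
4) ~~~~~~~~
~~~~~~~~
~~~~~~~~
~~~~++~~
~~~~<+~~
~~~~~~~~
~~~~~~~~
~~~~~~~~
~~~~~~~~
5) ~~~~~~~~
~~~~~~~~
~~~~~~~~
~~~~++~~
~~~~~+~~
~~~~v~~~
~~~~~~~~
~~~~~~~~
~~~~~~~~
6) ~~~~~~~~
~~~~~~~~
~~~~~~~~
~~~~++~~
~~~~~+~~
~~~<+~~~
~~~~~~~~
~~~~~~~~
~~~~~~~~
7) ~~~~~~~~
~~~~~~~~
~~~~~~~~
~~~~++~~
~~~^~+~~
~~~++~~~
~~~~~~~~
~~~~~~~~
~~~~~~~~
8) ~~~~~~~~
~~~~~~~~
~~~~~~~~
~~~~++~~
~~~+>+~~
~~~++~~~
~~~~~~~~
~~~~~~~~
~~~~~~~~
9) ~~~~~~~~
~~~~~~~~
~~~~~~~~
~~~~++~~
~~~+++~~
~~~+v~~~
~~~~~~~~
~~~~~~~~
~~~~~~~~
10) ~~~~~~~~
~~~~~~~~
~~~~~~~~
~~~~++~~
~~~+++~~
~~~+~>~~
~~~~~~~~
~~~~~~~~
~~~~~~~~
11) ~~~~~~~~
~~~~~~~~
~~~~~~~~
~~~~++~~
~~~+++~~
~~~+~+~~
~~~~~v~~
~~~~~~~~
~~~~~~~~
12) ~~~~~~~~
~~~~~~~~
~~~~~~~~
~~~~++~~
~~~+++~~
~~~+~+~~
~~~~<+~~
~~~~~~~~
~~~~~~~~
13) ~~~~~~~~
~~~~~~~~
~~~~~~~~
~~~~++~~
~~~+++~~
~~~+^+~~
~~~~++~~
~~~~~~~~
~~~~~~~~
14) ~~~~~~~~
~~~~~~~~
~~~~~~~~
~~~~++~~
~~~+++~~
~~~++>~~
~~~~++~~
~~~~~~~~
~~~~~~~~
15) ~~~~~~~~
~~~~~~~~
~~~~~~~~
~~~~++~~
~~~++^~~
~~~++~~~
~~~~++~~
~~~~~~~~
~~~~~~~~
16) ~~~~~~~~
~~~~~~~~
~~~~~~~~
~~~~++~~
~~~+<~~~
~~~++~~~
~~~~++~~
~~~~~~~~
~~~~~~~~
17) ~~~~~~~~
~~~~~~~~
~~~~~~~~
~~~~++~~
~~~+~~~~
~~~+v~~~
~~~~++~~
~~~~~~~~
~~~~~~~~
18) ~~~~~~~~
~~~~~~~~
~~~~~~~~
~~~~++~~
~~~+~~~~
~~~+~>~~
~~~~++~~
~~~~~~~~
~~~~~~~~
19) ~~~~~~~~
~~~~~~~~
~~~~~~~~
~~~~++~~
~~~+~~~~
~~~+~+~~
~~~~+v~~
~~~~~~~~
~~~~~~~~
20) ~~~~~~~~
~~~~~~~~
~~~~~~~~
~~~~++~~
~~~+~~~~
~~~+~+~~
~~~~+~>~
~~~~~~~~
~~~~~~~~
21) ~~~~~~~~
~~~~~~~~
~~~~~~~~
~~~~++~~
~~~+~~~~
~~~+~+~~
~~~~+~+~
~~~~~~v~
~~~~~~~~
22) ~~~~~~~~
~~~~~~~~
~~~~~~~~
~~~~++~~
~~~+~~~~
~~~+~+~~
~~~~+~+~
~~~~~<+~
~~~~~~~~
23) ~~~~~~~~
~~~~~~~~
~~~~~~~~
~~~~++~~
~~~+~~~~
~~~+~+~~
~~~~+^+~
~~~~~++~
~~~~~~~~
24) ~~~~~~~~
~~~~~~~~
~~~~~~~~
~~~~++~~
~~~+~~~~
~~~+~+~~
~~~~++>~
~~~~~++~
~~~~~~~~
25) ~~~~~~~~
~~~~~~~~
~~~~~~~~
~~~~++~~
~~~+~~~~
~~~+~+^~
~~~~++~~
~~~~~++~
~~~~~~~~
26) ~~~~~~~~
~~~~~~~~
~~~~~~~~
~~~~++~~
~~~+~~~~
~~~+~++>
~~~~++~~
~~~~~++~
~~~~~~~~
27) ~~~~~~~~
~~~~~~~~
~~~~~~~~
~~~~++~~
~~~+~~~~
~~~+~+++
~~~~++~v
~~~~~++~
~~~~~~~~
28) ~~~~~~~~
~~~~~~~~
~~~~~~~~
~~~~++~~
~~~+~~~~
~~~+~+++
~~~~++<+
~~~~~++~
~~~~~~~~
29) ~~~~~~~~
~~~~~~~~
~~~~~~~~
~~~~++~~
~~~+~~~~
~~~+~+^+
~~~~++++
~~~~~++~
~~~~~~~~
30) ~~~~~~~~
~~~~~~~~
~~~~~~~~
~~~~++~~
~~~+~~~~
~~~+~<~+
~~~~++++
~~~~~++~
~~~~~~~~
31) ~~~~~~~~
~~~~~~~~
~~~~~~~~
~~~~++~~
~~~+~~~~
~~~+~~~+
~~~~+v++
~~~~~++~
~~~~~~~~
32) ~~~~~~~~
~~~~~~~~
~~~~~~~~
~~~~++~~
~~~+~~~~
~~~+~~~+
~~~~+~>+
~~~~~++~
~~~~~~~~
33) ~~~~~~~~
~~~~~~~~
~~~~~~~~
~~~~++~~
~~~+~~~~
~~~+~~^+
~~~~+~~+
~~~~~++~
~~~~~~~~
34) ~~~~~~~~
~~~~~~~~
~~~~~~~~
~~~~++~~
~~~+~~~~
~~~+~~+>
~~~~+~~+
~~~~~++~
~~~~~~~~
35) ~~~~~~~~
~~~~~~~~
~~~~~~~~
~~~~++~~
~~~+~~~^
~~~+~~+~
~~~~+~~+
~~~~~++~
~~~~~~~~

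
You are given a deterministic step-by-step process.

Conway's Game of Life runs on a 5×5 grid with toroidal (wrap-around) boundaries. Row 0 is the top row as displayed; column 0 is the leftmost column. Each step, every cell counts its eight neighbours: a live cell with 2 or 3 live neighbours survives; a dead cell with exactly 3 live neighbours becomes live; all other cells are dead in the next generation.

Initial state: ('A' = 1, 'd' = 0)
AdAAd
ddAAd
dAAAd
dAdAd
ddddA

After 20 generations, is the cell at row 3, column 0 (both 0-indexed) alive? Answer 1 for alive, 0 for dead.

k=0  AdAAd
ddAAd
dAAAd
dAdAd
ddddA
k=1  dAAdd
ddddd
dAddA
AAdAA
AAddA
k=2  dAAdd
AAAdd
dAAAA
dddAd
ddddd
k=3  AdAdd
ddddA
ddddA
dddAA
ddAdd
k=4  dAdAd
AddAA
AdddA
dddAA
dAAdA
k=5  dAddd
dAAAd
ddddd
dAAdd
dAddA
k=6  dAdAd
dAAdd
dddAd
AAAdd
dAddd
k=7  AAddd
dAdAd
AddAd
AAAdd
ddddd
k=8  AAAdd
dAddd
AddAd
AAAdA
ddAdd
k=9  AdAdd
ddddA
dddAd
AdAdA
ddddA
k=10  AddAA
dddAA
AddAd
AdddA
ddddA
k=11  Adddd
ddAdd
AddAd
AddAd
ddddd
k=12  ddddd
dAddA
dAAAd
ddddd
ddddA
k=13  Adddd
AAdAd
AAAAd
ddAAd
ddddd
k=14  AAddA
dddAd
Adddd
dddAA
ddddd
k=15  AdddA
dAddd
dddAd
ddddA
dddAd
k=16  AdddA
AdddA
ddddd
dddAA
AddAd
k=17  dAdAd
AdddA
AddAd
dddAA
AddAd
k=18  dAAAd
AAAAd
AddAd
AdAAd
AddAd
k=19  ddddd
Adddd
Adddd
AdAAd
Adddd
k=20  ddddd
ddddd
Adddd
Adddd
dAddA

1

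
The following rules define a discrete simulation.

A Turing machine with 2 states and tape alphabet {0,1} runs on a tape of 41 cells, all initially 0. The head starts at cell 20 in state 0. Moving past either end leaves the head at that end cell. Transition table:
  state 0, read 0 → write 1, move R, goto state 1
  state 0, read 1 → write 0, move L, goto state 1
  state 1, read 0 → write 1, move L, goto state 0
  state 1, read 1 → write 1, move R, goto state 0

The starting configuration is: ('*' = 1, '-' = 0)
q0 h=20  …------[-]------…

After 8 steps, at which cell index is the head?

22

0) q0 h=20  …------[-]------…
1) q1 h=21  …-----*[-]------…
2) q0 h=20  …------[*]*-----…
3) q1 h=19  …------[-]-*----…
4) q0 h=18  …------[-]*-*---…
5) q1 h=19  …-----*[*]-*----…
6) q0 h=20  …----**[-]*-----…
7) q1 h=21  …---***[*]------…
8) q0 h=22  …--****[-]------…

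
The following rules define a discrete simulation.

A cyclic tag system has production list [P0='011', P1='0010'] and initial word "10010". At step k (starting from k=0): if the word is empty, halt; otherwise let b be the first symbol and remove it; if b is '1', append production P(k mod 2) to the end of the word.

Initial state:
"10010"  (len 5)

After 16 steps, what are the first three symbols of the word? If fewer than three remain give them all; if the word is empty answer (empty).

gen 0: "10010"  (len 5)
gen 1: "0010011"  (len 7)
gen 2: "010011"  (len 6)
gen 3: "10011"  (len 5)
gen 4: "00110010"  (len 8)
gen 5: "0110010"  (len 7)
gen 6: "110010"  (len 6)
gen 7: "10010011"  (len 8)
gen 8: "00100110010"  (len 11)
gen 9: "0100110010"  (len 10)
gen 10: "100110010"  (len 9)
gen 11: "00110010011"  (len 11)
gen 12: "0110010011"  (len 10)
gen 13: "110010011"  (len 9)
gen 14: "100100110010"  (len 12)
gen 15: "00100110010011"  (len 14)
gen 16: "0100110010011"  (len 13)

010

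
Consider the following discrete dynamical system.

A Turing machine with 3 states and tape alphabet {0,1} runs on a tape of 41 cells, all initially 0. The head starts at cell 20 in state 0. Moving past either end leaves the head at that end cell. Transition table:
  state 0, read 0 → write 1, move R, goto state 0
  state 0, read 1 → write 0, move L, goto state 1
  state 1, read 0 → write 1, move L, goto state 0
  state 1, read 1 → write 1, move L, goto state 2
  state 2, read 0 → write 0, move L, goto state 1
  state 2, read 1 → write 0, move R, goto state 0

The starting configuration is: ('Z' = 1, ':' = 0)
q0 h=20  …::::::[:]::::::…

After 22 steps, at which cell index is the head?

k=0  q0 h=20  …::::::[:]::::::…
k=1  q0 h=21  …:::::Z[:]::::::…
k=2  q0 h=22  …::::ZZ[:]::::::…
k=3  q0 h=23  …:::ZZZ[:]::::::…
k=4  q0 h=24  …::ZZZZ[:]::::::…
k=5  q0 h=25  …:ZZZZZ[:]::::::…
k=6  q0 h=26  …ZZZZZZ[:]::::::…
k=7  q0 h=27  …ZZZZZZ[:]::::::…
k=8  q0 h=28  …ZZZZZZ[:]::::::…
k=9  q0 h=29  …ZZZZZZ[:]::::::…
k=10  q0 h=30  …ZZZZZZ[:]::::::…
k=11  q0 h=31  …ZZZZZZ[:]::::::…
k=12  q0 h=32  …ZZZZZZ[:]::::::…
k=13  q0 h=33  …ZZZZZZ[:]::::::…
k=14  q0 h=34  …ZZZZZZ[:]::::::|
k=15  q0 h=35  …ZZZZZZ[:]:::::|
k=16  q0 h=36  …ZZZZZZ[:]::::|
k=17  q0 h=37  …ZZZZZZ[:]:::|
k=18  q0 h=38  …ZZZZZZ[:]::|
k=19  q0 h=39  …ZZZZZZ[:]:|
k=20  q0 h=40  …ZZZZZZ[:]|
k=21  q0 h=40  …ZZZZZZ[Z]|
k=22  q1 h=39  …ZZZZZZ[Z]:|

39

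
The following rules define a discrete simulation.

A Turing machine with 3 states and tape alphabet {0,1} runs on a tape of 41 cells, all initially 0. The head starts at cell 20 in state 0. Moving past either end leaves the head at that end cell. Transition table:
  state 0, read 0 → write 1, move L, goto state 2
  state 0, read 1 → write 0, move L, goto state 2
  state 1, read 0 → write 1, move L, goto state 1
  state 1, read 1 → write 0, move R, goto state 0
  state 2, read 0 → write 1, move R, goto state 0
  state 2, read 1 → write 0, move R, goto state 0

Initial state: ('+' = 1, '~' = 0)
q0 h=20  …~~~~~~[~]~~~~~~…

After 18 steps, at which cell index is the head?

0) q0 h=20  …~~~~~~[~]~~~~~~…
1) q2 h=19  …~~~~~~[~]+~~~~~…
2) q0 h=20  …~~~~~+[+]~~~~~~…
3) q2 h=19  …~~~~~~[+]~~~~~~…
4) q0 h=20  …~~~~~~[~]~~~~~~…
5) q2 h=19  …~~~~~~[~]+~~~~~…
6) q0 h=20  …~~~~~+[+]~~~~~~…
7) q2 h=19  …~~~~~~[+]~~~~~~…
8) q0 h=20  …~~~~~~[~]~~~~~~…
9) q2 h=19  …~~~~~~[~]+~~~~~…
10) q0 h=20  …~~~~~+[+]~~~~~~…
11) q2 h=19  …~~~~~~[+]~~~~~~…
12) q0 h=20  …~~~~~~[~]~~~~~~…
13) q2 h=19  …~~~~~~[~]+~~~~~…
14) q0 h=20  …~~~~~+[+]~~~~~~…
15) q2 h=19  …~~~~~~[+]~~~~~~…
16) q0 h=20  …~~~~~~[~]~~~~~~…
17) q2 h=19  …~~~~~~[~]+~~~~~…
18) q0 h=20  …~~~~~+[+]~~~~~~…

20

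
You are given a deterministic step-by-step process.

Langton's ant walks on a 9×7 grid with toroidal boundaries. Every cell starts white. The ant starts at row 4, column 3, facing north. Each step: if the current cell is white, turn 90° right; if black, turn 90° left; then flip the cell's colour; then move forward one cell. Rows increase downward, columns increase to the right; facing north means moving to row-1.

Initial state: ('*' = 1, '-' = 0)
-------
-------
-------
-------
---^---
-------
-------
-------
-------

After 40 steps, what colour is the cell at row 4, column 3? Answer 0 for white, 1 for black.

0

[0] -------
-------
-------
-------
---^---
-------
-------
-------
-------
[1] -------
-------
-------
-------
---*>--
-------
-------
-------
-------
[2] -------
-------
-------
-------
---**--
----v--
-------
-------
-------
[3] -------
-------
-------
-------
---**--
---<*--
-------
-------
-------
[4] -------
-------
-------
-------
---^*--
---**--
-------
-------
-------
[5] -------
-------
-------
-------
--<-*--
---**--
-------
-------
-------
[6] -------
-------
-------
--^----
--*-*--
---**--
-------
-------
-------
[7] -------
-------
-------
--*>---
--*-*--
---**--
-------
-------
-------
[8] -------
-------
-------
--**---
--*v*--
---**--
-------
-------
-------
[9] -------
-------
-------
--**---
--<**--
---**--
-------
-------
-------
[10] -------
-------
-------
--**---
---**--
--v**--
-------
-------
-------
[11] -------
-------
-------
--**---
---**--
-<***--
-------
-------
-------
[12] -------
-------
-------
--**---
-^-**--
-****--
-------
-------
-------
[13] -------
-------
-------
--**---
-*>**--
-****--
-------
-------
-------
[14] -------
-------
-------
--**---
-****--
-*v**--
-------
-------
-------
[15] -------
-------
-------
--**---
-****--
-*->*--
-------
-------
-------
[16] -------
-------
-------
--**---
-**^*--
-*--*--
-------
-------
-------
[17] -------
-------
-------
--**---
-*<-*--
-*--*--
-------
-------
-------
[18] -------
-------
-------
--**---
-*--*--
-*v-*--
-------
-------
-------
[19] -------
-------
-------
--**---
-*--*--
-<*-*--
-------
-------
-------
[20] -------
-------
-------
--**---
-*--*--
--*-*--
-v-----
-------
-------
[21] -------
-------
-------
--**---
-*--*--
--*-*--
<*-----
-------
-------
[22] -------
-------
-------
--**---
-*--*--
^-*-*--
**-----
-------
-------
[23] -------
-------
-------
--**---
-*--*--
*>*-*--
**-----
-------
-------
[24] -------
-------
-------
--**---
-*--*--
***-*--
*v-----
-------
-------
[25] -------
-------
-------
--**---
-*--*--
***-*--
*->----
-------
-------
[26] -------
-------
-------
--**---
-*--*--
***-*--
*-*----
--v----
-------
[27] -------
-------
-------
--**---
-*--*--
***-*--
*-*----
-<*----
-------
[28] -------
-------
-------
--**---
-*--*--
***-*--
*^*----
-**----
-------
[29] -------
-------
-------
--**---
-*--*--
***-*--
**>----
-**----
-------
[30] -------
-------
-------
--**---
-*--*--
**^-*--
**-----
-**----
-------
[31] -------
-------
-------
--**---
-*--*--
*<--*--
**-----
-**----
-------
[32] -------
-------
-------
--**---
-*--*--
*---*--
*v-----
-**----
-------
[33] -------
-------
-------
--**---
-*--*--
*---*--
*->----
-**----
-------
[34] -------
-------
-------
--**---
-*--*--
*---*--
*-*----
-*v----
-------
[35] -------
-------
-------
--**---
-*--*--
*---*--
*-*----
-*->---
-------
[36] -------
-------
-------
--**---
-*--*--
*---*--
*-*----
-*-*---
---v---
[37] -------
-------
-------
--**---
-*--*--
*---*--
*-*----
-*-*---
--<*---
[38] -------
-------
-------
--**---
-*--*--
*---*--
*-*----
-*^*---
--**---
[39] -------
-------
-------
--**---
-*--*--
*---*--
*-*----
-**>---
--**---
[40] -------
-------
-------
--**---
-*--*--
*---*--
*-*^---
-**----
--**---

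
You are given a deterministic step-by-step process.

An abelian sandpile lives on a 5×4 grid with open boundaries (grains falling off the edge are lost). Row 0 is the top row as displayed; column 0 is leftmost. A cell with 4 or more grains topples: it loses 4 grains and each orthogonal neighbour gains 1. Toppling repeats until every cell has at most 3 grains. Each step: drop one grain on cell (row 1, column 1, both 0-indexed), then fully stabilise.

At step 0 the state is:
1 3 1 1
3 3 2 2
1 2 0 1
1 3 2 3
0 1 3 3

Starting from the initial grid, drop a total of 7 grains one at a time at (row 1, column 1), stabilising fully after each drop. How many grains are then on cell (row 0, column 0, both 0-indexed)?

3

t=0: 1 3 1 1
3 3 2 2
1 2 0 1
1 3 2 3
0 1 3 3
t=1: 3 0 2 1
0 2 3 2
2 3 0 1
1 3 2 3
0 1 3 3
t=2: 3 0 2 1
0 3 3 2
2 3 0 1
1 3 2 3
0 1 3 3
t=3: 3 1 3 1
1 2 0 3
3 1 2 1
2 0 3 3
0 2 3 3
t=4: 3 1 3 1
1 3 0 3
3 1 2 1
2 0 3 3
0 2 3 3
t=5: 3 2 3 1
2 0 1 3
3 2 2 1
2 0 3 3
0 2 3 3
t=6: 3 2 3 1
2 1 1 3
3 2 2 1
2 0 3 3
0 2 3 3
t=7: 3 2 3 1
2 2 1 3
3 2 2 1
2 0 3 3
0 2 3 3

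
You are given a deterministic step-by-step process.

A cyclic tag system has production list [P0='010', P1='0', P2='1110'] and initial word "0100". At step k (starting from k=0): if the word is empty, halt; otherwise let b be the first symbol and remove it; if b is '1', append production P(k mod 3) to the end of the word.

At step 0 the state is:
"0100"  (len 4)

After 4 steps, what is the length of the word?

1

gen 0: "0100"  (len 4)
gen 1: "100"  (len 3)
gen 2: "000"  (len 3)
gen 3: "00"  (len 2)
gen 4: "0"  (len 1)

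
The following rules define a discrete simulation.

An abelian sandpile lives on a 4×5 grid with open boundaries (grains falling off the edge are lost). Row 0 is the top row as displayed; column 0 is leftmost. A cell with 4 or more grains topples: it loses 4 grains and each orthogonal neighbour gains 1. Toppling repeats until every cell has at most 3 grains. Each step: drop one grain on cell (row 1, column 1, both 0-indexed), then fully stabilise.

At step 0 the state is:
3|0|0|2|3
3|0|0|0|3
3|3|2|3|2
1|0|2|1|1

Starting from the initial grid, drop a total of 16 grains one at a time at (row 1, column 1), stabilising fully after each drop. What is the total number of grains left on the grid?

[0] 3|0|0|2|3
3|0|0|0|3
3|3|2|3|2
1|0|2|1|1
[1] 3|0|0|2|3
3|1|0|0|3
3|3|2|3|2
1|0|2|1|1
[2] 3|0|0|2|3
3|2|0|0|3
3|3|2|3|2
1|0|2|1|1
[3] 3|0|0|2|3
3|3|0|0|3
3|3|2|3|2
1|0|2|1|1
[4] 0|2|0|2|3
2|2|1|0|3
1|1|3|3|2
2|1|2|1|1
[5] 0|2|0|2|3
2|3|1|0|3
1|1|3|3|2
2|1|2|1|1
[6] 0|3|0|2|3
3|0|2|0|3
1|2|3|3|2
2|1|2|1|1
[7] 0|3|0|2|3
3|1|2|0|3
1|2|3|3|2
2|1|2|1|1
[8] 0|3|0|2|3
3|2|2|0|3
1|2|3|3|2
2|1|2|1|1
[9] 0|3|0|2|3
3|3|2|0|3
1|2|3|3|2
2|1|2|1|1
[10] 2|0|1|2|3
0|2|3|0|3
2|3|3|3|2
2|1|2|1|1
[11] 2|0|1|2|3
0|3|3|0|3
2|3|3|3|2
2|1|2|1|1
[12] 2|1|2|2|3
1|2|1|2|3
3|1|2|0|3
2|2|3|2|1
[13] 2|1|2|2|3
1|3|1|2|3
3|1|2|0|3
2|2|3|2|1
[14] 2|2|2|2|3
2|0|2|2|3
3|2|2|0|3
2|2|3|2|1
[15] 2|2|2|2|3
2|1|2|2|3
3|2|2|0|3
2|2|3|2|1
[16] 2|2|2|2|3
2|2|2|2|3
3|2|2|0|3
2|2|3|2|1

42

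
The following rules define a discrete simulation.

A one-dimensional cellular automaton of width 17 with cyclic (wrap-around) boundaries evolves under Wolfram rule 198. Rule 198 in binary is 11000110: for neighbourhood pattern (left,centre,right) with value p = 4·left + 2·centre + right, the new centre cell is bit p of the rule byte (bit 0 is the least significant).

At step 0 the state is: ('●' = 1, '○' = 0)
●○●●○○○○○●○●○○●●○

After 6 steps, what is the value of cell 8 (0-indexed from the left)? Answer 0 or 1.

t=0: ●○●●○○○○○●○●○○●●○
t=1: ●○○●○○○○●●○●○●○●○
t=2: ●○●●○○○●○●○●○●○●○
t=3: ●○○●○○●●○●○●○●○●○
t=4: ●○●●○●○●○●○●○●○●○
t=5: ●○○●○●○●○●○●○●○●○
t=6: ●○●●○●○●○●○●○●○●○

0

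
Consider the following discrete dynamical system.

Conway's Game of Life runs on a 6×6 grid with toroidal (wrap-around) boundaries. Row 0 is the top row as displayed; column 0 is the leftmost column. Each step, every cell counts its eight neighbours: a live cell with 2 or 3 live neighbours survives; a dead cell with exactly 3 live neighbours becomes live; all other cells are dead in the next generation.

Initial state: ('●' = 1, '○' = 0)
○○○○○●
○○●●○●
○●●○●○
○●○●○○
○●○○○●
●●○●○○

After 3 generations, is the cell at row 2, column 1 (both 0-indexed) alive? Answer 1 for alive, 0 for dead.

0

k=0  ○○○○○●
○○●●○●
○●●○●○
○●○●○○
○●○○○●
●●○●○○
k=1  ○●○●○●
●●●●○●
●●○○●○
○●○●●○
○●○○●○
○●●○●●
k=2  ○○○○○○
○○○●○○
○○○○○○
○●○●●○
○●○○○○
○●○○○●
k=3  ○○○○○○
○○○○○○
○○●●●○
○○●○○○
○●○○●○
●○○○○○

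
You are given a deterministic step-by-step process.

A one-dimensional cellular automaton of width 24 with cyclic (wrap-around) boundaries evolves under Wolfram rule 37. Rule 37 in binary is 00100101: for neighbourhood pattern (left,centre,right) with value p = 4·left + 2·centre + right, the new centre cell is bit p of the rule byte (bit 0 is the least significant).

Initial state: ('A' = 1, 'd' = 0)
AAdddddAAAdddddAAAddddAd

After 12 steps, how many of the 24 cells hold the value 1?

12

step 0: AAdddddAAAdddddAAAddddAd
step 1: dddAAAdddddAAAdddddAAdAA
step 2: dAdddddAAAdddddAAAdddAdd
step 3: dAdAAAdddddAAAdddddAdAdA
step 4: AAAddddAAAdddddAAAdAAAAA
step 5: ddddAAdddddAAAddddAddddd
step 6: AAAddddAAAdddddAAdAdAAAA
step 7: ddddAAdddddAAAdddAAAdddd
step 8: AAAddddAAAdddddAdddddAAA
step 9: ddddAAdddddAAAdAdAAAdddd
step 10: AAAddddAAAddddAAAddddAAA
step 11: ddddAAdddddAAdddddAAdddd
step 12: AAAddddAAAddddAAAddddAAA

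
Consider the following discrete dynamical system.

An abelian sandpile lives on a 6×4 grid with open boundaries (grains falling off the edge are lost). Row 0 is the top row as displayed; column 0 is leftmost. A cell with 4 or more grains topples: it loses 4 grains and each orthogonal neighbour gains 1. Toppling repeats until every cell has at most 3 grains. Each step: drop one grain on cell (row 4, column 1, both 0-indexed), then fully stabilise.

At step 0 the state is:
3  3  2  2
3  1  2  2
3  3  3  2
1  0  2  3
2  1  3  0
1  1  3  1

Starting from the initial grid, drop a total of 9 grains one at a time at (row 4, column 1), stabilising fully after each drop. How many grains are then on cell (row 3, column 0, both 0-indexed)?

t=0: 3  3  2  2
3  1  2  2
3  3  3  2
1  0  2  3
2  1  3  0
1  1  3  1
t=1: 3  3  2  2
3  1  2  2
3  3  3  2
1  0  2  3
2  2  3  0
1  1  3  1
t=2: 3  3  2  2
3  1  2  2
3  3  3  2
1  0  2  3
2  3  3  0
1  1  3  1
t=3: 3  3  2  2
3  1  2  2
3  3  3  2
1  1  3  3
3  1  1  1
1  3  0  2
t=4: 3  3  2  2
3  1  2  2
3  3  3  2
1  1  3  3
3  2  1  1
1  3  0  2
t=5: 3  3  2  2
3  1  2  2
3  3  3  2
1  1  3  3
3  3  1  1
1  3  0  2
t=6: 3  3  2  2
3  1  2  2
3  3  3  2
2  2  3  3
0  2  2  1
3  0  1  2
t=7: 3  3  2  2
3  1  2  2
3  3  3  2
2  2  3  3
0  3  2  1
3  0  1  2
t=8: 3  3  2  2
3  1  2  2
3  3  3  2
2  3  3  3
1  0  3  1
3  1  1  2
t=9: 3  3  2  2
3  1  2  2
3  3  3  2
2  3  3  3
1  1  3  1
3  1  1  2

2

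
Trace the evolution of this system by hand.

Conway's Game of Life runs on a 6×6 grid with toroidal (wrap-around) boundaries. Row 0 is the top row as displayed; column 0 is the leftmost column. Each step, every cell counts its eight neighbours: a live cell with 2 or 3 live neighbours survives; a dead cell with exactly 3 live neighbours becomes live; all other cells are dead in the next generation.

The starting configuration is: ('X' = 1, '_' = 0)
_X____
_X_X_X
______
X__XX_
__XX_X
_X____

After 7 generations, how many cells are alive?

2

k=0  _X____
_X_X_X
______
X__XX_
__XX_X
_X____
k=1  _X____
X_X___
X_XX_X
__XXXX
XXXX_X
XX____
k=2  __X___
X_XX_X
X_____
______
______
_____X
k=3  XXXXXX
X_XX_X
XX___X
______
______
______
k=4  ______
______
_XX_XX
X_____
______
XXXXXX
k=5  XXXXXX
______
XX___X
XX___X
__XXX_
XXXXXX
k=6  ______
___X__
_X___X
___X__
______
______
k=7  ______
______
__X_X_
______
______
______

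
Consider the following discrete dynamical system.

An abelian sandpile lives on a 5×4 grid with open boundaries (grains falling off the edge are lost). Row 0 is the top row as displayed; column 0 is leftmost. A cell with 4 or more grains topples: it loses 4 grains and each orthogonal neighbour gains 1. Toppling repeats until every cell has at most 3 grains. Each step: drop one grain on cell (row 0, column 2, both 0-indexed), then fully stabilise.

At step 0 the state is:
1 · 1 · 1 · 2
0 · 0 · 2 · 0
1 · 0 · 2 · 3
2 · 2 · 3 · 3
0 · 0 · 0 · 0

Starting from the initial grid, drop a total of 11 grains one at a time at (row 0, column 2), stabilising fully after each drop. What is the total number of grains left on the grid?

0) 1 · 1 · 1 · 2
0 · 0 · 2 · 0
1 · 0 · 2 · 3
2 · 2 · 3 · 3
0 · 0 · 0 · 0
1) 1 · 1 · 2 · 2
0 · 0 · 2 · 0
1 · 0 · 2 · 3
2 · 2 · 3 · 3
0 · 0 · 0 · 0
2) 1 · 1 · 3 · 2
0 · 0 · 2 · 0
1 · 0 · 2 · 3
2 · 2 · 3 · 3
0 · 0 · 0 · 0
3) 1 · 2 · 0 · 3
0 · 0 · 3 · 0
1 · 0 · 2 · 3
2 · 2 · 3 · 3
0 · 0 · 0 · 0
4) 1 · 2 · 1 · 3
0 · 0 · 3 · 0
1 · 0 · 2 · 3
2 · 2 · 3 · 3
0 · 0 · 0 · 0
5) 1 · 2 · 2 · 3
0 · 0 · 3 · 0
1 · 0 · 2 · 3
2 · 2 · 3 · 3
0 · 0 · 0 · 0
6) 1 · 2 · 3 · 3
0 · 0 · 3 · 0
1 · 0 · 2 · 3
2 · 2 · 3 · 3
0 · 0 · 0 · 0
7) 1 · 3 · 2 · 0
0 · 1 · 0 · 2
1 · 0 · 3 · 3
2 · 2 · 3 · 3
0 · 0 · 0 · 0
8) 1 · 3 · 3 · 0
0 · 1 · 0 · 2
1 · 0 · 3 · 3
2 · 2 · 3 · 3
0 · 0 · 0 · 0
9) 2 · 0 · 1 · 1
0 · 2 · 1 · 2
1 · 0 · 3 · 3
2 · 2 · 3 · 3
0 · 0 · 0 · 0
10) 2 · 0 · 2 · 1
0 · 2 · 1 · 2
1 · 0 · 3 · 3
2 · 2 · 3 · 3
0 · 0 · 0 · 0
11) 2 · 0 · 3 · 1
0 · 2 · 1 · 2
1 · 0 · 3 · 3
2 · 2 · 3 · 3
0 · 0 · 0 · 0

28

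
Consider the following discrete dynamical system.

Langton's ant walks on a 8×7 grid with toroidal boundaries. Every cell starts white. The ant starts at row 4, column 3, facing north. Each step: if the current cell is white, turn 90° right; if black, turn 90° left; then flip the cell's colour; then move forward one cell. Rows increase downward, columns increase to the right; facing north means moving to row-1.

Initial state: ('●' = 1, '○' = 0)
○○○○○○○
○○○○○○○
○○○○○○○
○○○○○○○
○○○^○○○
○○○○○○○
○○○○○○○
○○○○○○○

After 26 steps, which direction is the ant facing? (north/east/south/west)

south

k=0  ○○○○○○○
○○○○○○○
○○○○○○○
○○○○○○○
○○○^○○○
○○○○○○○
○○○○○○○
○○○○○○○
k=1  ○○○○○○○
○○○○○○○
○○○○○○○
○○○○○○○
○○○●>○○
○○○○○○○
○○○○○○○
○○○○○○○
k=2  ○○○○○○○
○○○○○○○
○○○○○○○
○○○○○○○
○○○●●○○
○○○○v○○
○○○○○○○
○○○○○○○
k=3  ○○○○○○○
○○○○○○○
○○○○○○○
○○○○○○○
○○○●●○○
○○○<●○○
○○○○○○○
○○○○○○○
k=4  ○○○○○○○
○○○○○○○
○○○○○○○
○○○○○○○
○○○^●○○
○○○●●○○
○○○○○○○
○○○○○○○
k=5  ○○○○○○○
○○○○○○○
○○○○○○○
○○○○○○○
○○<○●○○
○○○●●○○
○○○○○○○
○○○○○○○
k=6  ○○○○○○○
○○○○○○○
○○○○○○○
○○^○○○○
○○●○●○○
○○○●●○○
○○○○○○○
○○○○○○○
k=7  ○○○○○○○
○○○○○○○
○○○○○○○
○○●>○○○
○○●○●○○
○○○●●○○
○○○○○○○
○○○○○○○
k=8  ○○○○○○○
○○○○○○○
○○○○○○○
○○●●○○○
○○●v●○○
○○○●●○○
○○○○○○○
○○○○○○○
k=9  ○○○○○○○
○○○○○○○
○○○○○○○
○○●●○○○
○○<●●○○
○○○●●○○
○○○○○○○
○○○○○○○
k=10  ○○○○○○○
○○○○○○○
○○○○○○○
○○●●○○○
○○○●●○○
○○v●●○○
○○○○○○○
○○○○○○○
k=11  ○○○○○○○
○○○○○○○
○○○○○○○
○○●●○○○
○○○●●○○
○<●●●○○
○○○○○○○
○○○○○○○
k=12  ○○○○○○○
○○○○○○○
○○○○○○○
○○●●○○○
○^○●●○○
○●●●●○○
○○○○○○○
○○○○○○○
k=13  ○○○○○○○
○○○○○○○
○○○○○○○
○○●●○○○
○●>●●○○
○●●●●○○
○○○○○○○
○○○○○○○
k=14  ○○○○○○○
○○○○○○○
○○○○○○○
○○●●○○○
○●●●●○○
○●v●●○○
○○○○○○○
○○○○○○○
k=15  ○○○○○○○
○○○○○○○
○○○○○○○
○○●●○○○
○●●●●○○
○●○>●○○
○○○○○○○
○○○○○○○
k=16  ○○○○○○○
○○○○○○○
○○○○○○○
○○●●○○○
○●●^●○○
○●○○●○○
○○○○○○○
○○○○○○○
k=17  ○○○○○○○
○○○○○○○
○○○○○○○
○○●●○○○
○●<○●○○
○●○○●○○
○○○○○○○
○○○○○○○
k=18  ○○○○○○○
○○○○○○○
○○○○○○○
○○●●○○○
○●○○●○○
○●v○●○○
○○○○○○○
○○○○○○○
k=19  ○○○○○○○
○○○○○○○
○○○○○○○
○○●●○○○
○●○○●○○
○<●○●○○
○○○○○○○
○○○○○○○
k=20  ○○○○○○○
○○○○○○○
○○○○○○○
○○●●○○○
○●○○●○○
○○●○●○○
○v○○○○○
○○○○○○○
k=21  ○○○○○○○
○○○○○○○
○○○○○○○
○○●●○○○
○●○○●○○
○○●○●○○
<●○○○○○
○○○○○○○
k=22  ○○○○○○○
○○○○○○○
○○○○○○○
○○●●○○○
○●○○●○○
^○●○●○○
●●○○○○○
○○○○○○○
k=23  ○○○○○○○
○○○○○○○
○○○○○○○
○○●●○○○
○●○○●○○
●>●○●○○
●●○○○○○
○○○○○○○
k=24  ○○○○○○○
○○○○○○○
○○○○○○○
○○●●○○○
○●○○●○○
●●●○●○○
●v○○○○○
○○○○○○○
k=25  ○○○○○○○
○○○○○○○
○○○○○○○
○○●●○○○
○●○○●○○
●●●○●○○
●○>○○○○
○○○○○○○
k=26  ○○○○○○○
○○○○○○○
○○○○○○○
○○●●○○○
○●○○●○○
●●●○●○○
●○●○○○○
○○v○○○○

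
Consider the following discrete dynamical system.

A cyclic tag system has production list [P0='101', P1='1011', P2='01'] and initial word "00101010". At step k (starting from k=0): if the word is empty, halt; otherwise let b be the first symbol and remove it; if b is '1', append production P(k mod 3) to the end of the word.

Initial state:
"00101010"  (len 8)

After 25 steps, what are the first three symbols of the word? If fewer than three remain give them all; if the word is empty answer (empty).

011

k=0  "00101010"  (len 8)
k=1  "0101010"  (len 7)
k=2  "101010"  (len 6)
k=3  "0101001"  (len 7)
k=4  "101001"  (len 6)
k=5  "010011011"  (len 9)
k=6  "10011011"  (len 8)
k=7  "0011011101"  (len 10)
k=8  "011011101"  (len 9)
k=9  "11011101"  (len 8)
k=10  "1011101101"  (len 10)
k=11  "0111011011011"  (len 13)
k=12  "111011011011"  (len 12)
k=13  "11011011011101"  (len 14)
k=14  "10110110111011011"  (len 17)
k=15  "011011011101101101"  (len 18)
k=16  "11011011101101101"  (len 17)
k=17  "10110111011011011011"  (len 20)
k=18  "011011101101101101101"  (len 21)
k=19  "11011101101101101101"  (len 20)
k=20  "10111011011011011011011"  (len 23)
k=21  "011101101101101101101101"  (len 24)
k=22  "11101101101101101101101"  (len 23)
k=23  "11011011011011011011011011"  (len 26)
k=24  "101101101101101101101101101"  (len 27)
k=25  "01101101101101101101101101101"  (len 29)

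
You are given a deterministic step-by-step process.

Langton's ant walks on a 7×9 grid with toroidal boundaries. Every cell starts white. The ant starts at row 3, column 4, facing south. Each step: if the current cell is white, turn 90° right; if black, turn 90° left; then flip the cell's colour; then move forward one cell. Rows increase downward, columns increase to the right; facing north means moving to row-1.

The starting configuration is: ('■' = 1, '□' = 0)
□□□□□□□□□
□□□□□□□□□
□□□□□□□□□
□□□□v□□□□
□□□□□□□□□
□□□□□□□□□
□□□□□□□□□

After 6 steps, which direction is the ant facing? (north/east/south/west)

0) □□□□□□□□□
□□□□□□□□□
□□□□□□□□□
□□□□v□□□□
□□□□□□□□□
□□□□□□□□□
□□□□□□□□□
1) □□□□□□□□□
□□□□□□□□□
□□□□□□□□□
□□□<■□□□□
□□□□□□□□□
□□□□□□□□□
□□□□□□□□□
2) □□□□□□□□□
□□□□□□□□□
□□□^□□□□□
□□□■■□□□□
□□□□□□□□□
□□□□□□□□□
□□□□□□□□□
3) □□□□□□□□□
□□□□□□□□□
□□□■>□□□□
□□□■■□□□□
□□□□□□□□□
□□□□□□□□□
□□□□□□□□□
4) □□□□□□□□□
□□□□□□□□□
□□□■■□□□□
□□□■v□□□□
□□□□□□□□□
□□□□□□□□□
□□□□□□□□□
5) □□□□□□□□□
□□□□□□□□□
□□□■■□□□□
□□□■□>□□□
□□□□□□□□□
□□□□□□□□□
□□□□□□□□□
6) □□□□□□□□□
□□□□□□□□□
□□□■■□□□□
□□□■□■□□□
□□□□□v□□□
□□□□□□□□□
□□□□□□□□□

south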